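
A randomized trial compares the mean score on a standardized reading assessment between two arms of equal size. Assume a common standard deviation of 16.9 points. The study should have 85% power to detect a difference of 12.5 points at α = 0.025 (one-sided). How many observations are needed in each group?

For two equal groups, n per group = 2·((z_α + z_β)·σ/δ)².
z_α = 1.960; z_β = 1.036 (power 85%).
n = 2 × (2.996 × 16.9 / 12.5)² = 2 × 16.41 = 32.82
Round up: n = 33 per group.

33 per group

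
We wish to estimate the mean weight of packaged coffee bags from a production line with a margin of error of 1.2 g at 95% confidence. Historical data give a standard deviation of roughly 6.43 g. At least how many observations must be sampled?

For a mean, the margin of error is E = z·σ/√n, so n = (zσ/E)².
At 95% confidence, z = 1.960.
n = (1.960 × 6.43 / 1.2)² = 110.30
Round up: n = 111.

111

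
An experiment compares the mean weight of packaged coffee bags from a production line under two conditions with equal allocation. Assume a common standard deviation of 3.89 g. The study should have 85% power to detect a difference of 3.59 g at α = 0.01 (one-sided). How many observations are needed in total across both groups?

54 total

For two equal groups, n per group = 2·((z_α + z_β)·σ/δ)².
z_α = 2.326; z_β = 1.036 (power 85%).
n = 2 × (3.362 × 3.89 / 3.59)² = 2 × 13.27 = 26.54
Round up: n = 27 per group.
Total across both groups: 2 × 27 = 54.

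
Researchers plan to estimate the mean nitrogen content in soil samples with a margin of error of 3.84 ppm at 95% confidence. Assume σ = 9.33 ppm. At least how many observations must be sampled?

23

For a mean, the margin of error is E = z·σ/√n, so n = (zσ/E)².
At 95% confidence, z = 1.960.
n = (1.960 × 9.33 / 3.84)² = 22.68
Round up: n = 23.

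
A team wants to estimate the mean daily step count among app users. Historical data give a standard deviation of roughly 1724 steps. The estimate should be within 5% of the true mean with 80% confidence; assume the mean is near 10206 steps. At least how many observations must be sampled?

For a mean, the margin of error is E = z·σ/√n, so n = (zσ/E)².
At 80% confidence, z = 1.282.
E = 5% of 10206 = 510.3 steps.
n = (1.282 × 1724 / 510.3)² = 18.76
Round up: n = 19.

19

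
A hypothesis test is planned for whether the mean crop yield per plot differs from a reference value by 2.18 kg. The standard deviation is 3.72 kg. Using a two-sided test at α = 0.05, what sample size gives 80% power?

n = 23

For a one-sample z-test, n = ((z_{α/2} + z_β)·σ/δ)².
z_{α/2} = 1.960 (two-sided α = 0.05); z_β = 0.842 (power 80% → β = 0.2).
n = (2.802 × 3.72 / 2.18)² = 22.86
Round up: n = 23.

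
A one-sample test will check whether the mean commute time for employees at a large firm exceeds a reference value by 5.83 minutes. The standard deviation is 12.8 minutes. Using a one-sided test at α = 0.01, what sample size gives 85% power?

For a one-sample z-test, n = ((z_α + z_β)·σ/δ)².
z_α = 2.326 (one-sided α = 0.01); z_β = 1.036 (power 85% → β = 0.15).
n = (3.362 × 12.8 / 5.83)² = 54.49
Round up: n = 55.

n = 55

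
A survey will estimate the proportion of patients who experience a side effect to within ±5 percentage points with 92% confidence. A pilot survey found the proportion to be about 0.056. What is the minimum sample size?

For a proportion with margin E = 0.05 at 92% confidence, z = 1.751.
n = p̂(1−p̂)(z/E)² = 0.056 × 0.944 × (1.751/0.05)² = 64.83
Round up: n = 65.

65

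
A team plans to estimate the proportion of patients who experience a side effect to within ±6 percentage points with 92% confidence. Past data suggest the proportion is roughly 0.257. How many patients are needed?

163

For a proportion with margin E = 0.06 at 92% confidence, z = 1.751.
n = p̂(1−p̂)(z/E)² = 0.257 × 0.743 × (1.751/0.06)² = 162.63
Round up: n = 163.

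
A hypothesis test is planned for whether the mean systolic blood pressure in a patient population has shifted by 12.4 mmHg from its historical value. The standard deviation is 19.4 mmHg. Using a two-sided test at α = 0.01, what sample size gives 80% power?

For a one-sample z-test, n = ((z_{α/2} + z_β)·σ/δ)².
z_{α/2} = 2.576 (two-sided α = 0.01); z_β = 0.842 (power 80% → β = 0.2).
n = (3.418 × 19.4 / 12.4)² = 28.60
Round up: n = 29.

29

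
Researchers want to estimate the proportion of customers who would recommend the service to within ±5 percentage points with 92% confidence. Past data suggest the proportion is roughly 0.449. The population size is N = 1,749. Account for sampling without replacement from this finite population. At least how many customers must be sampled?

For a proportion with margin E = 0.05 at 92% confidence, z = 1.751.
n = p̂(1−p̂)(z/E)² = 0.449 × 0.551 × (1.751/0.05)² = 303.41 — call this n₀.
Finite-population correction with N = 1,749: n = n₀ / (1 + (n₀−1)/N) = 303.41 / 1.173 = 258.66
Round up: n = 259.

n = 259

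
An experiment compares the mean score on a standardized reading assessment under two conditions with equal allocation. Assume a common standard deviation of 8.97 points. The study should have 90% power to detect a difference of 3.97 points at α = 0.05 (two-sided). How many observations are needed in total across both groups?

For two equal groups, n per group = 2·((z_{α/2} + z_β)·σ/δ)².
z_{α/2} = 1.960; z_β = 1.282 (power 90%).
n = 2 × (3.242 × 8.97 / 3.97)² = 2 × 53.66 = 107.32
Round up: n = 108 per group.
Total across both groups: 2 × 108 = 216.

216 total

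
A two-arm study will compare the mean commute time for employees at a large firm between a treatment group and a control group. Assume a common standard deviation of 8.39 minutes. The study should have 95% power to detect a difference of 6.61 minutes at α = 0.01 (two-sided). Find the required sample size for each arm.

For two equal groups, n per group = 2·((z_{α/2} + z_β)·σ/δ)².
z_{α/2} = 2.576; z_β = 1.645 (power 95%).
n = 2 × (4.221 × 8.39 / 6.61)² = 2 × 28.70 = 57.40
Round up: n = 58 per group.

58 per group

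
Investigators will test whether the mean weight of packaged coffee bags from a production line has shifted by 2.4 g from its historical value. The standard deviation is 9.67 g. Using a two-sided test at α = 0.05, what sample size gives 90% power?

171

For a one-sample z-test, n = ((z_{α/2} + z_β)·σ/δ)².
z_{α/2} = 1.960 (two-sided α = 0.05); z_β = 1.282 (power 90% → β = 0.1).
n = (3.242 × 9.67 / 2.4)² = 170.63
Round up: n = 171.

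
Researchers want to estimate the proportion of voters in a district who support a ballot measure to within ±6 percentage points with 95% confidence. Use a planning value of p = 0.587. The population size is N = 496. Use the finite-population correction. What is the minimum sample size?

n = 171

For a proportion with margin E = 0.06 at 95% confidence, z = 1.960.
n = p̂(1−p̂)(z/E)² = 0.587 × 0.413 × (1.960/0.06)² = 258.70 — call this n₀.
Finite-population correction with N = 496: n = n₀ / (1 + (n₀−1)/N) = 258.70 / 1.52 = 170.20
Round up: n = 171.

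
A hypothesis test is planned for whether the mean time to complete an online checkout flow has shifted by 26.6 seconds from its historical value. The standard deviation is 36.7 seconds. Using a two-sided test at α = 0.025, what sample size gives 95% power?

29

For a one-sample z-test, n = ((z_{α/2} + z_β)·σ/δ)².
z_{α/2} = 2.241 (two-sided α = 0.025); z_β = 1.645 (power 95% → β = 0.05).
n = (3.886 × 36.7 / 26.6)² = 28.75
Round up: n = 29.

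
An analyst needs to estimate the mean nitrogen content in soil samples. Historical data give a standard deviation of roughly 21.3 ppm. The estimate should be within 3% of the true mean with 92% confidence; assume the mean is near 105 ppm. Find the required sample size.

For a mean, the margin of error is E = z·σ/√n, so n = (zσ/E)².
At 92% confidence, z = 1.751.
E = 3% of 105 = 3.15 ppm.
n = (1.751 × 21.3 / 3.15)² = 140.19
Round up: n = 141.

141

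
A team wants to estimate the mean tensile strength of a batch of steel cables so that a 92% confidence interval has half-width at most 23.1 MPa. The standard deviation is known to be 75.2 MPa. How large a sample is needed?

For a mean, the margin of error is E = z·σ/√n, so n = (zσ/E)².
At 92% confidence, z = 1.751.
n = (1.751 × 75.2 / 23.1)² = 32.49
Round up: n = 33.

33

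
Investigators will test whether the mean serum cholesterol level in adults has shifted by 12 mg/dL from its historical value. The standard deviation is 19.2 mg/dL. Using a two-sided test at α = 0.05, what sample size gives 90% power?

For a one-sample z-test, n = ((z_{α/2} + z_β)·σ/δ)².
z_{α/2} = 1.960 (two-sided α = 0.05); z_β = 1.282 (power 90% → β = 0.1).
n = (3.242 × 19.2 / 12)² = 26.91
Round up: n = 27.

27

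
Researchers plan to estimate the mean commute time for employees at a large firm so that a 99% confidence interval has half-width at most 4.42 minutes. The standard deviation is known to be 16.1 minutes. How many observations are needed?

89

For a mean, the margin of error is E = z·σ/√n, so n = (zσ/E)².
At 99% confidence, z = 2.576.
n = (2.576 × 16.1 / 4.42)² = 88.04
Round up: n = 89.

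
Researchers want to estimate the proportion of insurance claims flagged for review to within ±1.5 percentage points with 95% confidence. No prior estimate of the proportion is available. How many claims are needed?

For a proportion with margin E = 0.015 at 95% confidence, z = 1.960.
With no prior estimate, use p = 0.5, which maximizes p(1−p) at 0.25.
n = 0.25 × (z/E)² = 0.25 × (1.960/0.015)² = 4268.44
Round up: n = 4269.

n = 4269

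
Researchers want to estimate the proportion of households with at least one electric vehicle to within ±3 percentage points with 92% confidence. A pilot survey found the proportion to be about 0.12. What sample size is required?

For a proportion with margin E = 0.03 at 92% confidence, z = 1.751.
n = p̂(1−p̂)(z/E)² = 0.12 × 0.88 × (1.751/0.03)² = 359.74
Round up: n = 360.

360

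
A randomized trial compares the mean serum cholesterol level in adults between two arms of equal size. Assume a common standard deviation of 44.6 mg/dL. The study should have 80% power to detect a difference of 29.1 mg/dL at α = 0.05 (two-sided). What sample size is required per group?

For two equal groups, n per group = 2·((z_{α/2} + z_β)·σ/δ)².
z_{α/2} = 1.960; z_β = 0.842 (power 80%).
n = 2 × (2.802 × 44.6 / 29.1)² = 2 × 18.44 = 36.88
Round up: n = 37 per group.

37 per group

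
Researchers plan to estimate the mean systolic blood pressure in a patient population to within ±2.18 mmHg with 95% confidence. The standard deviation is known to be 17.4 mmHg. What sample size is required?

245

For a mean, the margin of error is E = z·σ/√n, so n = (zσ/E)².
At 95% confidence, z = 1.960.
n = (1.960 × 17.4 / 2.18)² = 244.74
Round up: n = 245.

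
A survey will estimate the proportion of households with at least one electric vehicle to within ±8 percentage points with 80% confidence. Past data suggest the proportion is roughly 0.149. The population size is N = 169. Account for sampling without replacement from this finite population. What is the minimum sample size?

For a proportion with margin E = 0.08 at 80% confidence, z = 1.282.
n = p̂(1−p̂)(z/E)² = 0.149 × 0.851 × (1.282/0.08)² = 32.56 — call this n₀.
Finite-population correction with N = 169: n = n₀ / (1 + (n₀−1)/N) = 32.56 / 1.187 = 27.43
Round up: n = 28.

n = 28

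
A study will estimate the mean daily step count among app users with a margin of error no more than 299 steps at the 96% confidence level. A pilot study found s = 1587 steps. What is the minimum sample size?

For a mean, the margin of error is E = z·σ/√n, so n = (zσ/E)².
At 96% confidence, z = 2.054.
n = (2.054 × 1587 / 299)² = 118.85
Round up: n = 119.

n = 119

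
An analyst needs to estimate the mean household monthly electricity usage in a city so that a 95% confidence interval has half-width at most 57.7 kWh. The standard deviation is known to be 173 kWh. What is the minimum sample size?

For a mean, the margin of error is E = z·σ/√n, so n = (zσ/E)².
At 95% confidence, z = 1.960.
n = (1.960 × 173 / 57.7)² = 34.53
Round up: n = 35.

35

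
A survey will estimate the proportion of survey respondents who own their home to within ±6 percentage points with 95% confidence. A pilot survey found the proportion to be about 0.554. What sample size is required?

For a proportion with margin E = 0.06 at 95% confidence, z = 1.960.
n = p̂(1−p̂)(z/E)² = 0.554 × 0.446 × (1.960/0.06)² = 263.67
Round up: n = 264.

n = 264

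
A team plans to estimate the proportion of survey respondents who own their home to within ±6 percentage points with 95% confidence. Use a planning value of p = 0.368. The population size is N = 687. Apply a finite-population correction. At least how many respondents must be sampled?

n = 183

For a proportion with margin E = 0.06 at 95% confidence, z = 1.960.
n = p̂(1−p̂)(z/E)² = 0.368 × 0.632 × (1.960/0.06)² = 248.18 — call this n₀.
Finite-population correction with N = 687: n = n₀ / (1 + (n₀−1)/N) = 248.18 / 1.36 = 182.49
Round up: n = 183.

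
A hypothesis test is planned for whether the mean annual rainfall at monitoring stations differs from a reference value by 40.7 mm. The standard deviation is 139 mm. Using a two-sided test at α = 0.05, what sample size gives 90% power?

For a one-sample z-test, n = ((z_{α/2} + z_β)·σ/δ)².
z_{α/2} = 1.960 (two-sided α = 0.05); z_β = 1.282 (power 90% → β = 0.1).
n = (3.242 × 139 / 40.7)² = 122.59
Round up: n = 123.

n = 123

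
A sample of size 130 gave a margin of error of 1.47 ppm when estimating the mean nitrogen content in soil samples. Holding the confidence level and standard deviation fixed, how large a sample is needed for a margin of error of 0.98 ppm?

Margin of error scales as 1/√n, so n₂ = n₁·(E₁/E₂)².
n₂ = 130 × (1.47/0.98)² = 130 × 2.25 = 292.50
Round up: n₂ = 293.

293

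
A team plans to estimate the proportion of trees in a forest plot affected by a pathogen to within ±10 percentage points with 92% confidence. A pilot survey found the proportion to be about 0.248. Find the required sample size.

n = 58

For a proportion with margin E = 0.1 at 92% confidence, z = 1.751.
n = p̂(1−p̂)(z/E)² = 0.248 × 0.752 × (1.751/0.1)² = 57.18
Round up: n = 58.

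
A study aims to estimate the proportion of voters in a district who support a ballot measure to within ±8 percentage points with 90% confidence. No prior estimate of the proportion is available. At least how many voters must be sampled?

n = 106

For a proportion with margin E = 0.08 at 90% confidence, z = 1.645.
With no prior estimate, use p = 0.5, which maximizes p(1−p) at 0.25.
n = 0.25 × (z/E)² = 0.25 × (1.645/0.08)² = 105.70
Round up: n = 106.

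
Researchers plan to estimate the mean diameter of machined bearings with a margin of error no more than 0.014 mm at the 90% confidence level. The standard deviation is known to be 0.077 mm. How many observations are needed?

n = 82

For a mean, the margin of error is E = z·σ/√n, so n = (zσ/E)².
At 90% confidence, z = 1.645.
n = (1.645 × 0.077 / 0.014)² = 81.86
Round up: n = 82.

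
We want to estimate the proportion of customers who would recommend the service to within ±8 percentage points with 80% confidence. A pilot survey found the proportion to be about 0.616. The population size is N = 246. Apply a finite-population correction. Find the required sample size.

n = 49

For a proportion with margin E = 0.08 at 80% confidence, z = 1.282.
n = p̂(1−p̂)(z/E)² = 0.616 × 0.384 × (1.282/0.08)² = 60.74 — call this n₀.
Finite-population correction with N = 246: n = n₀ / (1 + (n₀−1)/N) = 60.74 / 1.243 = 48.87
Round up: n = 49.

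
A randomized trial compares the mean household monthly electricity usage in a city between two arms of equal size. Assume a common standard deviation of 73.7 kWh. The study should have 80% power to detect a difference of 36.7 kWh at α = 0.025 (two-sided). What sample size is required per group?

77 per group

For two equal groups, n per group = 2·((z_{α/2} + z_β)·σ/δ)².
z_{α/2} = 2.241; z_β = 0.842 (power 80%).
n = 2 × (3.083 × 73.7 / 36.7)² = 2 × 38.33 = 76.66
Round up: n = 77 per group.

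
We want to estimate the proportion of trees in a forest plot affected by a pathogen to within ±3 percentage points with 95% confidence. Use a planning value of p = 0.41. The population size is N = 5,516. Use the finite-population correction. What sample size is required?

870

For a proportion with margin E = 0.03 at 95% confidence, z = 1.960.
n = p̂(1−p̂)(z/E)² = 0.41 × 0.59 × (1.960/0.03)² = 1032.54 — call this n₀.
Finite-population correction with N = 5,516: n = n₀ / (1 + (n₀−1)/N) = 1032.54 / 1.187 = 869.87
Round up: n = 870.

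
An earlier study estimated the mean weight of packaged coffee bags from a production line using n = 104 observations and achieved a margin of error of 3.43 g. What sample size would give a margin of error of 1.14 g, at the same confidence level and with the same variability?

942

Margin of error scales as 1/√n, so n₂ = n₁·(E₁/E₂)².
n₂ = 104 × (3.43/1.14)² = 104 × 9.053 = 941.51
Round up: n₂ = 942.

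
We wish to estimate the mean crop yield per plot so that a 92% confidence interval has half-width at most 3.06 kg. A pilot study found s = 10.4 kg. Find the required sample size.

36

For a mean, the margin of error is E = z·σ/√n, so n = (zσ/E)².
At 92% confidence, z = 1.751.
n = (1.751 × 10.4 / 3.06)² = 35.42
Round up: n = 36.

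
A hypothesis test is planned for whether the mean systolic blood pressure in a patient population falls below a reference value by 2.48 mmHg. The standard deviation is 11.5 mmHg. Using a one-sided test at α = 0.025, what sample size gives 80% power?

n = 169

For a one-sample z-test, n = ((z_α + z_β)·σ/δ)².
z_α = 1.960 (one-sided α = 0.025); z_β = 0.842 (power 80% → β = 0.2).
n = (2.802 × 11.5 / 2.48)² = 168.82
Round up: n = 169.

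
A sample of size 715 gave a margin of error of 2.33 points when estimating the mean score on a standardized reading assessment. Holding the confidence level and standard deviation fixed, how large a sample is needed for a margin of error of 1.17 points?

Margin of error scales as 1/√n, so n₂ = n₁·(E₁/E₂)².
n₂ = 715 × (2.33/1.17)² = 715 × 3.966 = 2835.69
Round up: n₂ = 2836.

n = 2836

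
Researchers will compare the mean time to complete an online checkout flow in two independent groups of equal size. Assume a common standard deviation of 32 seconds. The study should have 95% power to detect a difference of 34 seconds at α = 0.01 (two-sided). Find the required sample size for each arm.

For two equal groups, n per group = 2·((z_{α/2} + z_β)·σ/δ)².
z_{α/2} = 2.576; z_β = 1.645 (power 95%).
n = 2 × (4.221 × 32 / 34)² = 2 × 15.78 = 31.56
Round up: n = 32 per group.

32 per group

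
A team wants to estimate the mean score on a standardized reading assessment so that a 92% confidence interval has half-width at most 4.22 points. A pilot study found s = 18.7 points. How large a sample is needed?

61

For a mean, the margin of error is E = z·σ/√n, so n = (zσ/E)².
At 92% confidence, z = 1.751.
n = (1.751 × 18.7 / 4.22)² = 60.20
Round up: n = 61.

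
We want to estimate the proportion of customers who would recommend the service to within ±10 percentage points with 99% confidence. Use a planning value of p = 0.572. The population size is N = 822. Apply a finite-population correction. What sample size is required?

For a proportion with margin E = 0.1 at 99% confidence, z = 2.576.
n = p̂(1−p̂)(z/E)² = 0.572 × 0.428 × (2.576/0.1)² = 162.45 — call this n₀.
Finite-population correction with N = 822: n = n₀ / (1 + (n₀−1)/N) = 162.45 / 1.196 = 135.83
Round up: n = 136.

n = 136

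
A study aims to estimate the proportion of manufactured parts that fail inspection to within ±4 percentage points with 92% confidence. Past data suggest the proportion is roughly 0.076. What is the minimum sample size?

135

For a proportion with margin E = 0.04 at 92% confidence, z = 1.751.
n = p̂(1−p̂)(z/E)² = 0.076 × 0.924 × (1.751/0.04)² = 134.57
Round up: n = 135.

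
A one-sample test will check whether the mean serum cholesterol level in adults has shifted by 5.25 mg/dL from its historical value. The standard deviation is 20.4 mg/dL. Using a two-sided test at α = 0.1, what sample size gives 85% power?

For a one-sample z-test, n = ((z_{α/2} + z_β)·σ/δ)².
z_{α/2} = 1.645 (two-sided α = 0.1); z_β = 1.036 (power 85% → β = 0.15).
n = (2.681 × 20.4 / 5.25)² = 108.53
Round up: n = 109.

n = 109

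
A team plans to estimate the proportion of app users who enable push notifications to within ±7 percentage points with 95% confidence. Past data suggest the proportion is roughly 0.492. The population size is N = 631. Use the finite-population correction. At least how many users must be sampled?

150

For a proportion with margin E = 0.07 at 95% confidence, z = 1.960.
n = p̂(1−p̂)(z/E)² = 0.492 × 0.508 × (1.960/0.07)² = 195.95 — call this n₀.
Finite-population correction with N = 631: n = n₀ / (1 + (n₀−1)/N) = 195.95 / 1.309 = 149.69
Round up: n = 150.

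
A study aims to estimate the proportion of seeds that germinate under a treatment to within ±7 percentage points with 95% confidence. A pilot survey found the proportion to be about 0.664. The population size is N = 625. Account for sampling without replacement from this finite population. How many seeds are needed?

For a proportion with margin E = 0.07 at 95% confidence, z = 1.960.
n = p̂(1−p̂)(z/E)² = 0.664 × 0.336 × (1.960/0.07)² = 174.91 — call this n₀.
Finite-population correction with N = 625: n = n₀ / (1 + (n₀−1)/N) = 174.91 / 1.278 = 136.86
Round up: n = 137.

n = 137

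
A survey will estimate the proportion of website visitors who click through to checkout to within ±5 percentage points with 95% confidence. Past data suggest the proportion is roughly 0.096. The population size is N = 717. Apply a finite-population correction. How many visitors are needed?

For a proportion with margin E = 0.05 at 95% confidence, z = 1.960.
n = p̂(1−p̂)(z/E)² = 0.096 × 0.904 × (1.960/0.05)² = 133.36 — call this n₀.
Finite-population correction with N = 717: n = n₀ / (1 + (n₀−1)/N) = 133.36 / 1.185 = 112.54
Round up: n = 113.

113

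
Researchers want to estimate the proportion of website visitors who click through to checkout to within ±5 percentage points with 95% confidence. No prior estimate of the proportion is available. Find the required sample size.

385

For a proportion with margin E = 0.05 at 95% confidence, z = 1.960.
With no prior estimate, use p = 0.5, which maximizes p(1−p) at 0.25.
n = 0.25 × (z/E)² = 0.25 × (1.960/0.05)² = 384.16
Round up: n = 385.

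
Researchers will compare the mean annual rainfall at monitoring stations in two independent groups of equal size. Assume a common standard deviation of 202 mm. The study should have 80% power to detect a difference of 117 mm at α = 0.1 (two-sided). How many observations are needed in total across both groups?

74 total

For two equal groups, n per group = 2·((z_{α/2} + z_β)·σ/δ)².
z_{α/2} = 1.645; z_β = 0.842 (power 80%).
n = 2 × (2.487 × 202 / 117)² = 2 × 18.44 = 36.88
Round up: n = 37 per group.
Total across both groups: 2 × 37 = 74.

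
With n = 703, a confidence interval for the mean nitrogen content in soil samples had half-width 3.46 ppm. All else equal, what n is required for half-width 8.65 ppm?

n = 113

Margin of error scales as 1/√n, so n₂ = n₁·(E₁/E₂)².
n₂ = 703 × (3.46/8.65)² = 703 × 0.16 = 112.48
Round up: n₂ = 113.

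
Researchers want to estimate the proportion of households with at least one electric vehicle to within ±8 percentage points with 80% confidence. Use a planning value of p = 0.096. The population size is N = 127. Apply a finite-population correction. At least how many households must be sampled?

20

For a proportion with margin E = 0.08 at 80% confidence, z = 1.282.
n = p̂(1−p̂)(z/E)² = 0.096 × 0.904 × (1.282/0.08)² = 22.29 — call this n₀.
Finite-population correction with N = 127: n = n₀ / (1 + (n₀−1)/N) = 22.29 / 1.168 = 19.08
Round up: n = 20.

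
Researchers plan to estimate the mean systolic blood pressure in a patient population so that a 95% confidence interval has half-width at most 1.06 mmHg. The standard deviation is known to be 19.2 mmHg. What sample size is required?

1261

For a mean, the margin of error is E = z·σ/√n, so n = (zσ/E)².
At 95% confidence, z = 1.960.
n = (1.960 × 19.2 / 1.06)² = 1260.38
Round up: n = 1261.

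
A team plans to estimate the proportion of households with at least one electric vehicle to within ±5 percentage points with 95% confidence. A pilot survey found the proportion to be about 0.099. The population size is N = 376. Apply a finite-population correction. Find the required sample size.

For a proportion with margin E = 0.05 at 95% confidence, z = 1.960.
n = p̂(1−p̂)(z/E)² = 0.099 × 0.901 × (1.960/0.05)² = 137.07 — call this n₀.
Finite-population correction with N = 376: n = n₀ / (1 + (n₀−1)/N) = 137.07 / 1.362 = 100.64
Round up: n = 101.

n = 101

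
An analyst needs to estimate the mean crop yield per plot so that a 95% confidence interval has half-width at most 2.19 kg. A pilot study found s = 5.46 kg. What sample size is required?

n = 24

For a mean, the margin of error is E = z·σ/√n, so n = (zσ/E)².
At 95% confidence, z = 1.960.
n = (1.960 × 5.46 / 2.19)² = 23.88
Round up: n = 24.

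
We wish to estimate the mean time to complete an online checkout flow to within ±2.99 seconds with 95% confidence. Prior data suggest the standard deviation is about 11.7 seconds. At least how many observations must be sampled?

n = 59

For a mean, the margin of error is E = z·σ/√n, so n = (zσ/E)².
At 95% confidence, z = 1.960.
n = (1.960 × 11.7 / 2.99)² = 58.82
Round up: n = 59.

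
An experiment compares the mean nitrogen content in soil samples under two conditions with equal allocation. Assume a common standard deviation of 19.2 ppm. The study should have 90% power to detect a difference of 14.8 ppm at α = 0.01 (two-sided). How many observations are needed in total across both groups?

102 total

For two equal groups, n per group = 2·((z_{α/2} + z_β)·σ/δ)².
z_{α/2} = 2.576; z_β = 1.282 (power 90%).
n = 2 × (3.858 × 19.2 / 14.8)² = 2 × 25.05 = 50.10
Round up: n = 51 per group.
Total across both groups: 2 × 51 = 102.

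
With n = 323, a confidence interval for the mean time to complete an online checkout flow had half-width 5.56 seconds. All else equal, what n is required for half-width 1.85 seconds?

Margin of error scales as 1/√n, so n₂ = n₁·(E₁/E₂)².
n₂ = 323 × (5.56/1.85)² = 323 × 9.032 = 2917.34
Round up: n₂ = 2918.

2918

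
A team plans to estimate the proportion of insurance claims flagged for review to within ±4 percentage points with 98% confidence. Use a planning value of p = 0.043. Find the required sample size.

140

For a proportion with margin E = 0.04 at 98% confidence, z = 2.326.
n = p̂(1−p̂)(z/E)² = 0.043 × 0.957 × (2.326/0.04)² = 139.15
Round up: n = 140.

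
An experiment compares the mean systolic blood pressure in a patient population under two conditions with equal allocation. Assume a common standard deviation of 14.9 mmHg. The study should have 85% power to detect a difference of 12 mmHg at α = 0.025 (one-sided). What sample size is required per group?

28 per group

For two equal groups, n per group = 2·((z_α + z_β)·σ/δ)².
z_α = 1.960; z_β = 1.036 (power 85%).
n = 2 × (2.996 × 14.9 / 12)² = 2 × 13.84 = 27.68
Round up: n = 28 per group.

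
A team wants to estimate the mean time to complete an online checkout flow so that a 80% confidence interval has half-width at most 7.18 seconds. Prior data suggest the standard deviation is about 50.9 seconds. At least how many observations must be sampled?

83

For a mean, the margin of error is E = z·σ/√n, so n = (zσ/E)².
At 80% confidence, z = 1.282.
n = (1.282 × 50.9 / 7.18)² = 82.60
Round up: n = 83.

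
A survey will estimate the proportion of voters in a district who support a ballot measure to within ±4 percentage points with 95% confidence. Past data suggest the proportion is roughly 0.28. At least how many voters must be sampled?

485

For a proportion with margin E = 0.04 at 95% confidence, z = 1.960.
n = p̂(1−p̂)(z/E)² = 0.28 × 0.72 × (1.960/0.04)² = 484.04
Round up: n = 485.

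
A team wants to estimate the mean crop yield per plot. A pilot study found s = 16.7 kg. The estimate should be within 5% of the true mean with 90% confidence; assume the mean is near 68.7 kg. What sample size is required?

64

For a mean, the margin of error is E = z·σ/√n, so n = (zσ/E)².
At 90% confidence, z = 1.645.
E = 5% of 68.7 = 3.435 kg.
n = (1.645 × 16.7 / 3.435)² = 63.96
Round up: n = 64.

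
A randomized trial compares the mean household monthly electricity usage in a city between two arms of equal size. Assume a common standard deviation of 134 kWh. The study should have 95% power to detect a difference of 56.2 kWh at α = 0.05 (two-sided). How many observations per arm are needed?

For two equal groups, n per group = 2·((z_{α/2} + z_β)·σ/δ)².
z_{α/2} = 1.960; z_β = 1.645 (power 95%).
n = 2 × (3.605 × 134 / 56.2)² = 2 × 73.88 = 147.76
Round up: n = 148 per group.

148 per group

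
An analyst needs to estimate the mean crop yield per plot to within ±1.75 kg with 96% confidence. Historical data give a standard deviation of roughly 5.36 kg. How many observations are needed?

For a mean, the margin of error is E = z·σ/√n, so n = (zσ/E)².
At 96% confidence, z = 2.054.
n = (2.054 × 5.36 / 1.75)² = 39.58
Round up: n = 40.

40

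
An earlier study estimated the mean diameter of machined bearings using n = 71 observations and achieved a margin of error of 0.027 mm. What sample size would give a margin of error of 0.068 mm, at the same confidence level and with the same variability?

Margin of error scales as 1/√n, so n₂ = n₁·(E₁/E₂)².
n₂ = 71 × (0.027/0.068)² = 71 × 0.1577 = 11.20
Round up: n₂ = 12.

n = 12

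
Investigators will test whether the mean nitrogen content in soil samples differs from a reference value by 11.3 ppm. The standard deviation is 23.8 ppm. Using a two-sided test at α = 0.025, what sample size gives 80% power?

43

For a one-sample z-test, n = ((z_{α/2} + z_β)·σ/δ)².
z_{α/2} = 2.241 (two-sided α = 0.025); z_β = 0.842 (power 80% → β = 0.2).
n = (3.083 × 23.8 / 11.3)² = 42.16
Round up: n = 43.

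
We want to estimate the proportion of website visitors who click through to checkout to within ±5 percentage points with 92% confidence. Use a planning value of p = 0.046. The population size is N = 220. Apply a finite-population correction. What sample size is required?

44

For a proportion with margin E = 0.05 at 92% confidence, z = 1.751.
n = p̂(1−p̂)(z/E)² = 0.046 × 0.954 × (1.751/0.05)² = 53.82 — call this n₀.
Finite-population correction with N = 220: n = n₀ / (1 + (n₀−1)/N) = 53.82 / 1.24 = 43.40
Round up: n = 44.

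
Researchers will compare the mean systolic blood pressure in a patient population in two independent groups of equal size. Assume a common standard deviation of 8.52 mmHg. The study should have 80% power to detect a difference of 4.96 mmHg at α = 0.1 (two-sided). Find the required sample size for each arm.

37 per group

For two equal groups, n per group = 2·((z_{α/2} + z_β)·σ/δ)².
z_{α/2} = 1.645; z_β = 0.842 (power 80%).
n = 2 × (2.487 × 8.52 / 4.96)² = 2 × 18.25 = 36.50
Round up: n = 37 per group.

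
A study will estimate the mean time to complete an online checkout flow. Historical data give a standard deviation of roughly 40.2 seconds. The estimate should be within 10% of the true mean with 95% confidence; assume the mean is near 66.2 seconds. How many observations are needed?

142

For a mean, the margin of error is E = z·σ/√n, so n = (zσ/E)².
At 95% confidence, z = 1.960.
E = 10% of 66.2 = 6.62 seconds.
n = (1.960 × 40.2 / 6.62)² = 141.66
Round up: n = 142.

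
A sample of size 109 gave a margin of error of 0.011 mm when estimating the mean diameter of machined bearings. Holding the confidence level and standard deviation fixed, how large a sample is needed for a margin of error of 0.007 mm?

270

Margin of error scales as 1/√n, so n₂ = n₁·(E₁/E₂)².
n₂ = 109 × (0.011/0.007)² = 109 × 2.469 = 269.12
Round up: n₂ = 270.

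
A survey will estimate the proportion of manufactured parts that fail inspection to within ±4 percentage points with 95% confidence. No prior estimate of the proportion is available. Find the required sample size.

601

For a proportion with margin E = 0.04 at 95% confidence, z = 1.960.
With no prior estimate, use p = 0.5, which maximizes p(1−p) at 0.25.
n = 0.25 × (z/E)² = 0.25 × (1.960/0.04)² = 600.25
Round up: n = 601.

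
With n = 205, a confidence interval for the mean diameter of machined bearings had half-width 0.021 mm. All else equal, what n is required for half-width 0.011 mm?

748

Margin of error scales as 1/√n, so n₂ = n₁·(E₁/E₂)².
n₂ = 205 × (0.021/0.011)² = 205 × 3.645 = 747.23
Round up: n₂ = 748.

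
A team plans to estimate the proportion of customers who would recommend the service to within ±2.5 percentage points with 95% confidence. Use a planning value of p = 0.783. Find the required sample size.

For a proportion with margin E = 0.025 at 95% confidence, z = 1.960.
n = p̂(1−p̂)(z/E)² = 0.783 × 0.217 × (1.960/0.025)² = 1044.37
Round up: n = 1045.

1045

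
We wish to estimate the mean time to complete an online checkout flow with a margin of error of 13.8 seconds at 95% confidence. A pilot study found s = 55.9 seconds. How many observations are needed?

64

For a mean, the margin of error is E = z·σ/√n, so n = (zσ/E)².
At 95% confidence, z = 1.960.
n = (1.960 × 55.9 / 13.8)² = 63.03
Round up: n = 64.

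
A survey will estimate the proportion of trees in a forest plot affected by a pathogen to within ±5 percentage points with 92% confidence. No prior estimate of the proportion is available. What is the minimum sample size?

n = 307

For a proportion with margin E = 0.05 at 92% confidence, z = 1.751.
With no prior estimate, use p = 0.5, which maximizes p(1−p) at 0.25.
n = 0.25 × (z/E)² = 0.25 × (1.751/0.05)² = 306.60
Round up: n = 307.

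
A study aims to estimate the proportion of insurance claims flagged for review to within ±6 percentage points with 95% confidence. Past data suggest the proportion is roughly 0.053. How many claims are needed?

54

For a proportion with margin E = 0.06 at 95% confidence, z = 1.960.
n = p̂(1−p̂)(z/E)² = 0.053 × 0.947 × (1.960/0.06)² = 53.56
Round up: n = 54.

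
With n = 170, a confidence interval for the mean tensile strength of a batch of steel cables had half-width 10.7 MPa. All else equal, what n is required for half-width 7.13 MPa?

n = 383

Margin of error scales as 1/√n, so n₂ = n₁·(E₁/E₂)².
n₂ = 170 × (10.7/7.13)² = 170 × 2.252 = 382.84
Round up: n₂ = 383.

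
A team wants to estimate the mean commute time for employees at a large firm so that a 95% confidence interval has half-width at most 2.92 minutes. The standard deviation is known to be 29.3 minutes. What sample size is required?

For a mean, the margin of error is E = z·σ/√n, so n = (zσ/E)².
At 95% confidence, z = 1.960.
n = (1.960 × 29.3 / 2.92)² = 386.80
Round up: n = 387.

387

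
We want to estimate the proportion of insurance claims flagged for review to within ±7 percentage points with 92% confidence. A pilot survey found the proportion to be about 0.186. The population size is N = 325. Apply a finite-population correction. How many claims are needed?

For a proportion with margin E = 0.07 at 92% confidence, z = 1.751.
n = p̂(1−p̂)(z/E)² = 0.186 × 0.814 × (1.751/0.07)² = 94.74 — call this n₀.
Finite-population correction with N = 325: n = n₀ / (1 + (n₀−1)/N) = 94.74 / 1.288 = 73.56
Round up: n = 74.

74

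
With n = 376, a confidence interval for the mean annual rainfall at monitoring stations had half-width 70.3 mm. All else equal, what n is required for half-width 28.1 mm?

Margin of error scales as 1/√n, so n₂ = n₁·(E₁/E₂)².
n₂ = 376 × (70.3/28.1)² = 376 × 6.259 = 2353.38
Round up: n₂ = 2354.

2354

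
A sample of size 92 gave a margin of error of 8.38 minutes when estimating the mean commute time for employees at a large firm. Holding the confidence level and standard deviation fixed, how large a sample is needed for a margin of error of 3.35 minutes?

Margin of error scales as 1/√n, so n₂ = n₁·(E₁/E₂)².
n₂ = 92 × (8.38/3.35)² = 92 × 6.257 = 575.64
Round up: n₂ = 576.

576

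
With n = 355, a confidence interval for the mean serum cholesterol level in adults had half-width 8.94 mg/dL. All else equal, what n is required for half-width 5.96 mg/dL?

799

Margin of error scales as 1/√n, so n₂ = n₁·(E₁/E₂)².
n₂ = 355 × (8.94/5.96)² = 355 × 2.25 = 798.75
Round up: n₂ = 799.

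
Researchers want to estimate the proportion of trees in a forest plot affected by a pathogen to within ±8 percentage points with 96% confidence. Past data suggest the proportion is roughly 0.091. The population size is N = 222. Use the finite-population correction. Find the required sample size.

n = 44

For a proportion with margin E = 0.08 at 96% confidence, z = 2.054.
n = p̂(1−p̂)(z/E)² = 0.091 × 0.909 × (2.054/0.08)² = 54.53 — call this n₀.
Finite-population correction with N = 222: n = n₀ / (1 + (n₀−1)/N) = 54.53 / 1.241 = 43.94
Round up: n = 44.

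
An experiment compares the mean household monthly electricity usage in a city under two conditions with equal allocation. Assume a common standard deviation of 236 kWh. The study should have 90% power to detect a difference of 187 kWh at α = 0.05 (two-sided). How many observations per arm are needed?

For two equal groups, n per group = 2·((z_{α/2} + z_β)·σ/δ)².
z_{α/2} = 1.960; z_β = 1.282 (power 90%).
n = 2 × (3.242 × 236 / 187)² = 2 × 16.74 = 33.48
Round up: n = 34 per group.

34 per group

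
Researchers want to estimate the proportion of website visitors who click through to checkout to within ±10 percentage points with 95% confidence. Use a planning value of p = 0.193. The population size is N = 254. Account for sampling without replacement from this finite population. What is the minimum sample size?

49

For a proportion with margin E = 0.1 at 95% confidence, z = 1.960.
n = p̂(1−p̂)(z/E)² = 0.193 × 0.807 × (1.960/0.1)² = 59.83 — call this n₀.
Finite-population correction with N = 254: n = n₀ / (1 + (n₀−1)/N) = 59.83 / 1.232 = 48.56
Round up: n = 49.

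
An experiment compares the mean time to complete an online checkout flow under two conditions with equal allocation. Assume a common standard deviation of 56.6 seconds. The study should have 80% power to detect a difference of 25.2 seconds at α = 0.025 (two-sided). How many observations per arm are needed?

96 per group

For two equal groups, n per group = 2·((z_{α/2} + z_β)·σ/δ)².
z_{α/2} = 2.241; z_β = 0.842 (power 80%).
n = 2 × (3.083 × 56.6 / 25.2)² = 2 × 47.95 = 95.90
Round up: n = 96 per group.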